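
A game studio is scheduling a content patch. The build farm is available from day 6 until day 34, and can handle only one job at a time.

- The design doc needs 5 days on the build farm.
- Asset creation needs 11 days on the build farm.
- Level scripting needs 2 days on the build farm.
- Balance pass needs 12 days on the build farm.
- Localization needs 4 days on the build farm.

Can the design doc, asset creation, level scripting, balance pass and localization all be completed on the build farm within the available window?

No

The build farm window is 34 − 6 = 28 days.
Running back to back, the jobs need 5 + 11 + 2 + 12 + 4 = 34 days on the build farm.
Since 34 > 28, they cannot all fit.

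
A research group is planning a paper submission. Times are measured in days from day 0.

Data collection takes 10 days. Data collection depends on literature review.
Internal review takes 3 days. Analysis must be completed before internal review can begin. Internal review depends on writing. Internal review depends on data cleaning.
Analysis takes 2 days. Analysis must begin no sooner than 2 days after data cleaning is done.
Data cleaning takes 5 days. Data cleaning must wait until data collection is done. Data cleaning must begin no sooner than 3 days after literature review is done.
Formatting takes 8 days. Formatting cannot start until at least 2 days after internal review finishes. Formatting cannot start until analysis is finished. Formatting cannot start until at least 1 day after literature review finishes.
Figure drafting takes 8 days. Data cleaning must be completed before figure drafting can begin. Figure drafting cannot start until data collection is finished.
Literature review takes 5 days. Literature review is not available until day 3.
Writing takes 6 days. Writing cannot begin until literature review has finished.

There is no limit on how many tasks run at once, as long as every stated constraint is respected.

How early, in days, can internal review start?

After its own release at day 3, literature review can start at day 3 and finishes at day 8.
After literature review (finishes day 8), writing can start at day 8 and finishes at day 14.
Data collection waits on literature review (finishes day 8), so it starts at day 8 and finishes at 8 + 10 = day 18.
Data cleaning needs all of data collection (finishes day 18); literature review (finishes day 8, plus 3-day gap → day 11). That puts its earliest start at day 18; it finishes at 18 + 5 = day 23.
After data cleaning (finishes day 23, plus 2-day gap → day 25), analysis can start at day 25 and finishes at day 27.
Internal review waits on analysis (finishes day 27); writing (finishes day 14); data cleaning (finishes day 23). The latest of these is day 27, which is the earliest internal review can start.

27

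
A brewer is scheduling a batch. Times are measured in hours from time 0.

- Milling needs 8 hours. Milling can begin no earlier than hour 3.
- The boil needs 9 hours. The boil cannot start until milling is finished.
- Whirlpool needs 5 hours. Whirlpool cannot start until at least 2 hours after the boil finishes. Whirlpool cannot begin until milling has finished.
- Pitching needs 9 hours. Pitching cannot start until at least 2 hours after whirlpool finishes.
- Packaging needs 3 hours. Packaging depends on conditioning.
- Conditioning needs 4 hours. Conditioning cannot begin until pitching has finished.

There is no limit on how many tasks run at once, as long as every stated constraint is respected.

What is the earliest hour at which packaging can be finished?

45

Milling waits on its own release at hour 3, so it starts at hour 3 and finishes at 3 + 8 = hour 11.
The boil cannot begin until milling (finishes hour 11). It runs from hour 11 to 11 + 9 = hour 20.
Whirlpool cannot start until the boil (finishes hour 20, plus 2-hour gap → hour 22); milling (finishes hour 11). The controlling bound is hour 22, so whirlpool finishes at 22 + 5 = hour 27.
Pitching waits on whirlpool (finishes hour 27, plus 2-hour gap → hour 29), so it starts at hour 29 and finishes at 29 + 9 = hour 38.
After pitching (finishes hour 38), conditioning can start at hour 38 and finishes at hour 42.
Packaging waits on conditioning (finishes hour 42), so it starts at hour 42 and finishes at 42 + 3 = hour 45.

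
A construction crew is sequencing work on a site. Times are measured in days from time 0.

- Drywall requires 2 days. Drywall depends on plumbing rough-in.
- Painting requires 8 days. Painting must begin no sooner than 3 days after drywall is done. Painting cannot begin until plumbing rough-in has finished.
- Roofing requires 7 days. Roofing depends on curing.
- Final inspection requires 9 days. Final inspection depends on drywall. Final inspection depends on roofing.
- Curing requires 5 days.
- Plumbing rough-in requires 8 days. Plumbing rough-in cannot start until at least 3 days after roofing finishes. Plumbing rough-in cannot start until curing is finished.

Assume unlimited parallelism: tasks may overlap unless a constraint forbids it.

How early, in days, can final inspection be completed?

34

Curing has no prerequisites, so it starts at day 0 and finishes at day 5.
After curing (finishes day 5), roofing can start at day 5 and finishes at day 12.
Plumbing rough-in needs all of roofing (finishes day 12, plus 3-day gap → day 15); curing (finishes day 5). That puts its earliest start at day 15; it finishes at 15 + 8 = day 23.
After plumbing rough-in (finishes day 23), drywall can start at day 23 and finishes at day 25.
Final inspection has to wait for drywall (finishes day 25); roofing (finishes day 12). The latest of these is day 25, so final inspection runs day 25 to 25 + 9 = day 34.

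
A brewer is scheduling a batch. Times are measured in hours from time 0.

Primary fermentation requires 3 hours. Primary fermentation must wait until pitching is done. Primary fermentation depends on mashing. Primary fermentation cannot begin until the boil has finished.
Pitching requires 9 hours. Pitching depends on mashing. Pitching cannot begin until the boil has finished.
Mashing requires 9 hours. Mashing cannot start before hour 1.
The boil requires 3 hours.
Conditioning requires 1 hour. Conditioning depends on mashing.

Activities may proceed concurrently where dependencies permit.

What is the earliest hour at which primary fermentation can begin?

Nothing blocks the boil, so it runs from hour 0 to hour 3.
After its own release at hour 1, mashing can start at hour 1 and finishes at hour 10.
For pitching: mashing (finishes hour 10); the boil (finishes hour 3). Taking the maximum gives a start of hour 10, and it finishes at 10 + 9 = hour 19.
Primary fermentation waits on pitching (finishes hour 19); mashing (finishes hour 10); the boil (finishes hour 3). The latest of these is hour 19, which is the earliest primary fermentation can start.

19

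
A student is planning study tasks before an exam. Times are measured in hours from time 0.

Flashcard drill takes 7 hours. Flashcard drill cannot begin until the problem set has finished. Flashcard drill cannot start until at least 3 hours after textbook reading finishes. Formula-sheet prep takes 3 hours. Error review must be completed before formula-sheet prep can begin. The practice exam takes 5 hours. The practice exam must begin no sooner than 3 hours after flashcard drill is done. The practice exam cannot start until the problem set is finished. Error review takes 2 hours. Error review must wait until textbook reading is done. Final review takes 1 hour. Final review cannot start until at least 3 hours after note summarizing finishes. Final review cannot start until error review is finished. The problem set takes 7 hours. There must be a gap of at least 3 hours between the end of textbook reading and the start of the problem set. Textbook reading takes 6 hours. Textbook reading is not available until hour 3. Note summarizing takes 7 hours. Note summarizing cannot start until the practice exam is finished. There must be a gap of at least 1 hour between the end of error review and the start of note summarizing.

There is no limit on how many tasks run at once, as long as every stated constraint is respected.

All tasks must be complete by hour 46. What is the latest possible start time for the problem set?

Final review must finish by hour 46; it takes 1 hour, so it must start by 46 − 1 = hour 45.
Note summarizing must finish before final review (must start by hour 45, minus 3-hour gap → hour 42). With a 7-hour duration, note summarizing must start by 42 − 7 = hour 35.
The practice exam must finish before note summarizing (must start by hour 35). With a 5-hour duration, the practice exam must start by 35 − 5 = hour 30.
Since the practice exam (must start by hour 30, minus 3-hour gap → hour 27) depends on it, flashcard drill must finish by hour 27. Backing off its 7-hour duration gives a latest start of hour 20.
For the problem set: flashcard drill (must start by hour 20); the practice exam (must start by hour 30). The most restrictive is hour 20; with a 7-hour duration, the problem set must start by hour 13.

13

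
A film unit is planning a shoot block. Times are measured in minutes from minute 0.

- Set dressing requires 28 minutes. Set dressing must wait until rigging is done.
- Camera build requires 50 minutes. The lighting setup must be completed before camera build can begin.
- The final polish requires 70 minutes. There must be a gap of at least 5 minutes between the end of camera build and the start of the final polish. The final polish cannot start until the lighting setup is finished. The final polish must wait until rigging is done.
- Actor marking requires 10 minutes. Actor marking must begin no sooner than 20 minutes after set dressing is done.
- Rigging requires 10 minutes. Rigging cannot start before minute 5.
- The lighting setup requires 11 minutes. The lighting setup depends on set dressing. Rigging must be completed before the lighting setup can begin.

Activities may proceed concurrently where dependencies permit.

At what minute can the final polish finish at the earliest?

179

Rigging waits on its own release at minute 5, so it starts at minute 5 and finishes at 5 + 10 = minute 15.
After rigging (finishes minute 15), set dressing can start at minute 15 and finishes at minute 43.
The lighting setup needs all of set dressing (finishes minute 43); rigging (finishes minute 15). That puts its earliest start at minute 43; it finishes at 43 + 11 = minute 54.
Camera build waits on the lighting setup (finishes minute 54), so it starts at minute 54 and finishes at 54 + 50 = minute 104.
The final polish cannot start until camera build (finishes minute 104, plus 5-minute gap → minute 109); the lighting setup (finishes minute 54); rigging (finishes minute 15). The controlling bound is minute 109, so the final polish finishes at 109 + 70 = minute 179.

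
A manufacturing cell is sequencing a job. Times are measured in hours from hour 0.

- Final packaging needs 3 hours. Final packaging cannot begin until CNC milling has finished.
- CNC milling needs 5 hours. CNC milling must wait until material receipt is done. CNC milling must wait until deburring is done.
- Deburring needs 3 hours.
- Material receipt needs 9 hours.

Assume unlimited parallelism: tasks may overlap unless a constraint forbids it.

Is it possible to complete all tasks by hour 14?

Deburring can start immediately at hour 0; it finishes at hour 3.
Nothing blocks material receipt, so it runs from hour 0 to hour 9.
CNC milling needs all of material receipt (finishes hour 9); deburring (finishes hour 3). That puts its earliest start at hour 9; it finishes at 9 + 5 = hour 14.
After CNC milling (finishes hour 14), final packaging can start at hour 14 and finishes at hour 17.
The earliest everything can be done is hour 17, which is after the deadline of 14, so it is not possible.

No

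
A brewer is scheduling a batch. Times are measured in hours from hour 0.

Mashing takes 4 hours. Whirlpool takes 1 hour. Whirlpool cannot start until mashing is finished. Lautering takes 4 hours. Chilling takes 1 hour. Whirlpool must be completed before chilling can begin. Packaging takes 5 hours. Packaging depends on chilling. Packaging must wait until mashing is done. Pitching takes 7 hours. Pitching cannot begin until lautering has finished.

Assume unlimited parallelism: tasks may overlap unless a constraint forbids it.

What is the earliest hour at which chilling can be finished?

Mashing has no prerequisites, so it starts at hour 0 and finishes at hour 4.
Whirlpool waits on mashing (finishes hour 4), so it starts at hour 4 and finishes at 4 + 1 = hour 5.
Chilling cannot begin until whirlpool (finishes hour 5). It runs from hour 5 to 5 + 1 = hour 6.

6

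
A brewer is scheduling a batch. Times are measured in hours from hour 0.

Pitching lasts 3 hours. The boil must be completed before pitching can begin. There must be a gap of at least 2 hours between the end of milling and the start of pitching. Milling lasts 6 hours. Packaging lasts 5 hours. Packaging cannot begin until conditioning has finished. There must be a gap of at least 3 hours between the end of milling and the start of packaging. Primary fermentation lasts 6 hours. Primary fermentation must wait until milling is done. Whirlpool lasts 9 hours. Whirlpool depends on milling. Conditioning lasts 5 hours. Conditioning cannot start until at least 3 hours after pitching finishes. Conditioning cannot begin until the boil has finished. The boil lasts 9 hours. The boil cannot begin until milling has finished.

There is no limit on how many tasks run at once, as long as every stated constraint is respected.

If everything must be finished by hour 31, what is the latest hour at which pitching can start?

To finish by hour 31, packaging (duration 5) must start no later than hour 26.
Conditioning feeds into packaging (must start by hour 26); so conditioning must finish by hour 26 and therefore start by hour 21.
Pitching feeds into conditioning (must start by hour 21, minus 3-hour gap → hour 18); so pitching must finish by hour 18 and therefore start by hour 15.

15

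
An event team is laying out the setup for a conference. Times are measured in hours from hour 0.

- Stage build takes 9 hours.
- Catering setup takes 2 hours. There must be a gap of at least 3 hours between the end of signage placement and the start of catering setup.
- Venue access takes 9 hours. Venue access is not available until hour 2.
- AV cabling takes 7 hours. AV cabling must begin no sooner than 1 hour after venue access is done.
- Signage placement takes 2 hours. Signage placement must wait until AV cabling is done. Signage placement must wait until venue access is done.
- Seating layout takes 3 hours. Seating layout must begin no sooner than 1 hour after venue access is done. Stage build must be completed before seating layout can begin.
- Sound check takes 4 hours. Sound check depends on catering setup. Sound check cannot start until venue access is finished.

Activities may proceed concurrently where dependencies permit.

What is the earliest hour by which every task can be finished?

Nothing blocks stage build, so it runs from hour 0 to hour 9.
Venue access waits on its own release at hour 2, so it starts at hour 2 and finishes at 2 + 9 = hour 11.
Seating layout cannot start until venue access (finishes hour 11, plus 1-hour gap → hour 12); stage build (finishes hour 9). The controlling bound is hour 12, so seating layout finishes at 12 + 3 = hour 15.
AV cabling cannot begin until venue access (finishes hour 11, plus 1-hour gap → hour 12). It runs from hour 12 to 12 + 7 = hour 19.
For signage placement: AV cabling (finishes hour 19); venue access (finishes hour 11). Taking the maximum gives a start of hour 19, and it finishes at 19 + 2 = hour 21.
Catering setup cannot begin until signage placement (finishes hour 21, plus 3-hour gap → hour 24). It runs from hour 24 to 24 + 2 = hour 26.
For sound check: catering setup (finishes hour 26); venue access (finishes hour 11). Taking the maximum gives a start of hour 26, and it finishes at 26 + 4 = hour 30.
All tasks are finished once the last one completes. Finish times: Venue access at 11, Stage build at 9, AV cabling at 19, Seating layout at 15, Signage placement at 21, Catering setup at 26, Sound check at 30. The latest is hour 30.

30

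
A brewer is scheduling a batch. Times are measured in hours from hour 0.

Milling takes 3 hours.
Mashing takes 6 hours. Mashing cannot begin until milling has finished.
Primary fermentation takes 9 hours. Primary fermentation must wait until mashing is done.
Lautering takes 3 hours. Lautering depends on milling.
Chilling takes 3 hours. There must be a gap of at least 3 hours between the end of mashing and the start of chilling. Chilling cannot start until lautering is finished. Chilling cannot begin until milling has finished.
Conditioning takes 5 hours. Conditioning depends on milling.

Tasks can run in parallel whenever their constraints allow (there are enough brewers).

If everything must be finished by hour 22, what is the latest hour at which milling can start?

Nothing follows chilling; the deadline of hour 22 is its only limit. It must start by 22 − 3 = hour 19.
To finish by hour 22, primary fermentation (duration 9) must start no later than hour 13.
Mashing has several dependents: chilling (must start by hour 19, minus 3-hour gap → hour 16); primary fermentation (must start by hour 13). The earliest of those limits is hour 13, so mashing must start by 13 − 6 = hour 7.
Lautering feeds into chilling (must start by hour 19); so lautering must finish by hour 19 and therefore start by hour 16.
Conditioning has no dependents, so it just needs to finish by hour 22. Starting by 22 − 5 = hour 17 achieves that.
Milling has several dependents: mashing (must start by hour 7); lautering (must start by hour 16); chilling (must start by hour 19); conditioning (must start by hour 17). The earliest of those limits is hour 7, so milling must start by 7 − 3 = hour 4.

4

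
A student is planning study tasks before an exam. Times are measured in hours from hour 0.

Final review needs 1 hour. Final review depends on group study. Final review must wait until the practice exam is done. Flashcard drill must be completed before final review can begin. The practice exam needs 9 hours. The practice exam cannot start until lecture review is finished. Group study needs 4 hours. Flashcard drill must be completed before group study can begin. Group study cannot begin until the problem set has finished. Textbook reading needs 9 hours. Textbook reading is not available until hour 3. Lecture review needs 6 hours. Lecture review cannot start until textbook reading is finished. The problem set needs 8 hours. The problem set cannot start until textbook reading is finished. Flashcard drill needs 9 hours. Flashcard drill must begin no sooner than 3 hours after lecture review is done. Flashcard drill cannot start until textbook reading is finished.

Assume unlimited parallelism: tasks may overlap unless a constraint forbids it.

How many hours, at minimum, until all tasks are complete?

35

After its own release at hour 3, textbook reading can start at hour 3 and finishes at hour 12.
The problem set cannot begin until textbook reading (finishes hour 12). It runs from hour 12 to 12 + 8 = hour 20.
After textbook reading (finishes hour 12), lecture review can start at hour 12 and finishes at hour 18.
The practice exam cannot begin until lecture review (finishes hour 18). It runs from hour 18 to 18 + 9 = hour 27.
Flashcard drill needs all of lecture review (finishes hour 18, plus 3-hour gap → hour 21); textbook reading (finishes hour 12). That puts its earliest start at hour 21; it finishes at 21 + 9 = hour 30.
For group study: flashcard drill (finishes hour 30); the problem set (finishes hour 20). Taking the maximum gives a start of hour 30, and it finishes at 30 + 4 = hour 34.
For final review: group study (finishes hour 34); the practice exam (finishes hour 27); flashcard drill (finishes hour 30). Taking the maximum gives a start of hour 34, and it finishes at 34 + 1 = hour 35.
All tasks are finished once the last one completes. Finish times: Textbook reading at 12, Lecture review at 18, The problem set at 20, Flashcard drill at 30, The practice exam at 27, Group study at 34, Final review at 35. The latest is hour 35.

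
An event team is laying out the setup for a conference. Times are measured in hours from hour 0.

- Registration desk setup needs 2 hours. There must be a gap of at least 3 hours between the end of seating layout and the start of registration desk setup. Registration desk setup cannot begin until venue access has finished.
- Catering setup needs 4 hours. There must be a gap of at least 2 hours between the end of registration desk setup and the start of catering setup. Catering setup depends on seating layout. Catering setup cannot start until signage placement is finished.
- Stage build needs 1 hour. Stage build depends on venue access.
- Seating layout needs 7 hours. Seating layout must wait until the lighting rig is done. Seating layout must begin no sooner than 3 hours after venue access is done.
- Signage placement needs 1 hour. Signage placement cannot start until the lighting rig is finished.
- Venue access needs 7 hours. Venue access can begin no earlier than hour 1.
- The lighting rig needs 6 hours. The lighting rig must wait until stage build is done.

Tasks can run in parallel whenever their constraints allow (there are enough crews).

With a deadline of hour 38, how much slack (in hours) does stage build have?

Venue access waits on its own release at hour 1, so it starts at hour 1 and finishes at 1 + 7 = hour 8.
After venue access (finishes hour 8), stage build can start at hour 8 and finishes at hour 9.

Working backward from the deadline:
Catering setup has no dependents, so it just needs to finish by hour 38. Starting by 38 − 4 = hour 34 achieves that.
Registration desk setup must finish before catering setup (must start by hour 34, minus 2-hour gap → hour 32). With a 2-hour duration, registration desk setup must start by 32 − 2 = hour 30.
For seating layout: registration desk setup (must start by hour 30, minus 3-hour gap → hour 27); catering setup (must start by hour 34). The most restrictive is hour 27; with a 7-hour duration, seating layout must start by hour 20.
Signage placement feeds into catering setup (must start by hour 34); so signage placement must finish by hour 34 and therefore start by hour 33.
The lighting rig feeds seating layout (must start by hour 20); signage placement (must start by hour 33). Taking the minimum, the lighting rig must finish by hour 20 and start by 20 − 6 = hour 14.
Stage build has to be done before the lighting rig (must start by hour 14). That means finishing by hour 14, i.e. starting by 14 − 1 = hour 13.
So stage build can start as early as hour 8 and as late as hour 13, giving 13 − 8 = 5 hours of slack.

5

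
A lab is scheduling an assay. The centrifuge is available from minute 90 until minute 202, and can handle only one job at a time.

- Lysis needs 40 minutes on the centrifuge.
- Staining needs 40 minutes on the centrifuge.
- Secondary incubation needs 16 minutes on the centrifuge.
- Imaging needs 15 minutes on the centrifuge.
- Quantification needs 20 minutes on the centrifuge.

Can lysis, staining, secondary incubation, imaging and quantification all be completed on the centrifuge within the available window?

The centrifuge window is 202 − 90 = 112 minutes.
Running back to back, the jobs need 40 + 40 + 16 + 15 + 20 = 131 minutes on the centrifuge.
Since 131 > 112, they cannot all fit.

No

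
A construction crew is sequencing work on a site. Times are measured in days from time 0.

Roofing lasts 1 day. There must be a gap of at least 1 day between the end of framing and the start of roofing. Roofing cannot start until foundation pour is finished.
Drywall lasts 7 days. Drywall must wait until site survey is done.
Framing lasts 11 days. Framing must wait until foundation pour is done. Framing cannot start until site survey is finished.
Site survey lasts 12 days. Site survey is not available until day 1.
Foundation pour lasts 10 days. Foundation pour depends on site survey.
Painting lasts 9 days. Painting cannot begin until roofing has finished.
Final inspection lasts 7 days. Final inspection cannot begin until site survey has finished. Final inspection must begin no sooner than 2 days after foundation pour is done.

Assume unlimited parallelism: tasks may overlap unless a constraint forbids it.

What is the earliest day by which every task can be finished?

After its own release at day 1, site survey can start at day 1 and finishes at day 13.
Drywall cannot begin until site survey (finishes day 13). It runs from day 13 to 13 + 7 = day 20.
Foundation pour cannot begin until site survey (finishes day 13). It runs from day 13 to 13 + 10 = day 23.
Final inspection needs all of site survey (finishes day 13); foundation pour (finishes day 23, plus 2-day gap → day 25). That puts its earliest start at day 25; it finishes at 25 + 7 = day 32.
Framing has to wait for foundation pour (finishes day 23); site survey (finishes day 13). The latest of these is day 23, so framing runs day 23 to 23 + 11 = day 34.
Roofing has to wait for framing (finishes day 34, plus 1-day gap → day 35); foundation pour (finishes day 23). The latest of these is day 35, so roofing runs day 35 to 35 + 1 = day 36.
Painting cannot begin until roofing (finishes day 36). It runs from day 36 to 36 + 9 = day 45.
All tasks are finished once the last one completes. Finish times: Site survey at 13, Foundation pour at 23, Framing at 34, Roofing at 36, Drywall at 20, Painting at 45, Final inspection at 32. The latest is day 45.

45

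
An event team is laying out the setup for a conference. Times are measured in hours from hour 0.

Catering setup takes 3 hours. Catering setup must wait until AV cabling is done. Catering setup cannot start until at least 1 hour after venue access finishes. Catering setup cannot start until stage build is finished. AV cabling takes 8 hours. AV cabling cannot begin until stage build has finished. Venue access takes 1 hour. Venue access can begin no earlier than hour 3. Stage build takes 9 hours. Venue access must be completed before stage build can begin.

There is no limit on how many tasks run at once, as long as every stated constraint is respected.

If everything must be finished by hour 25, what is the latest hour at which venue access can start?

Nothing follows catering setup; the deadline of hour 25 is its only limit. It must start by 25 − 3 = hour 22.
AV cabling must finish before catering setup (must start by hour 22). With an 8-hour duration, AV cabling must start by 22 − 8 = hour 14.
Stage build must finish in time for AV cabling (must start by hour 14); catering setup (must start by hour 22). The tightest is hour 14, so stage build must start by 14 − 9 = hour 5.
Venue access must finish in time for stage build (must start by hour 5); catering setup (must start by hour 22, minus 1-hour gap → hour 21). The tightest is hour 5, so venue access must start by 5 − 1 = hour 4.

4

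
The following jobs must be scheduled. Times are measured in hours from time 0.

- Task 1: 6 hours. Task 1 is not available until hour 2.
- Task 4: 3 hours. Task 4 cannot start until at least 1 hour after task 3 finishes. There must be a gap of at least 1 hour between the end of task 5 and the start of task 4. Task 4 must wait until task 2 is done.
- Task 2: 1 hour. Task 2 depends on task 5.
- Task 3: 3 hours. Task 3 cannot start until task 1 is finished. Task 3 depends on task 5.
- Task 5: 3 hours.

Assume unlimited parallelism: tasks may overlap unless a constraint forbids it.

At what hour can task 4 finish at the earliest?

15

Task 5 can start immediately at hour 0; it finishes at hour 3.
Task 2 cannot begin until task 5 (finishes hour 3). It runs from hour 3 to 3 + 1 = hour 4.
Task 1 waits on its own release at hour 2, so it starts at hour 2 and finishes at 2 + 6 = hour 8.
For task 3: task 1 (finishes hour 8); task 5 (finishes hour 3). Taking the maximum gives a start of hour 8, and it finishes at 8 + 3 = hour 11.
Task 4 has to wait for task 3 (finishes hour 11, plus 1-hour gap → hour 12); task 5 (finishes hour 3, plus 1-hour gap → hour 4); task 2 (finishes hour 4). The latest of these is hour 12, so task 4 runs hour 12 to 12 + 3 = hour 15.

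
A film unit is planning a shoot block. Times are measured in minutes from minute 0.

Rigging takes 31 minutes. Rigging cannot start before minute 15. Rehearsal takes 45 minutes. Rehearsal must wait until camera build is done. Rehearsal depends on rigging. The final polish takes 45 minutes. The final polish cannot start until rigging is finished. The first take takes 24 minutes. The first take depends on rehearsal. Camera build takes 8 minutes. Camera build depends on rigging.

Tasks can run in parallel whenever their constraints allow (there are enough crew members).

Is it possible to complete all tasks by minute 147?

Yes

After its own release at minute 15, rigging can start at minute 15 and finishes at minute 46.
After rigging (finishes minute 46), the final polish can start at minute 46 and finishes at minute 91.
After rigging (finishes minute 46), camera build can start at minute 46 and finishes at minute 54.
Rehearsal has to wait for camera build (finishes minute 54); rigging (finishes minute 46). The latest of these is minute 54, so rehearsal runs minute 54 to 54 + 45 = minute 99.
The first take waits on rehearsal (finishes minute 99), so it starts at minute 99 and finishes at 99 + 24 = minute 123.
Every task is finished by minute 123, which is no later than the deadline of 147, so the schedule is feasible.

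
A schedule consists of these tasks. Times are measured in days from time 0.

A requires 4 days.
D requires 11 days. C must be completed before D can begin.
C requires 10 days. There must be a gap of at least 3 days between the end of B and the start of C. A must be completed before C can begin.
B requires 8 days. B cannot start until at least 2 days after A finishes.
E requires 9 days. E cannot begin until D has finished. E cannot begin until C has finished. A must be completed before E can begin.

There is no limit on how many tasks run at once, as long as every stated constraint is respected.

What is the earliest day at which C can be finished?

27

A has no prerequisites, so it starts at day 0 and finishes at day 4.
After A (finishes day 4, plus 2-day gap → day 6), B can start at day 6 and finishes at day 14.
C cannot start until B (finishes day 14, plus 3-day gap → day 17); A (finishes day 4). The controlling bound is day 17, so C finishes at 17 + 10 = day 27.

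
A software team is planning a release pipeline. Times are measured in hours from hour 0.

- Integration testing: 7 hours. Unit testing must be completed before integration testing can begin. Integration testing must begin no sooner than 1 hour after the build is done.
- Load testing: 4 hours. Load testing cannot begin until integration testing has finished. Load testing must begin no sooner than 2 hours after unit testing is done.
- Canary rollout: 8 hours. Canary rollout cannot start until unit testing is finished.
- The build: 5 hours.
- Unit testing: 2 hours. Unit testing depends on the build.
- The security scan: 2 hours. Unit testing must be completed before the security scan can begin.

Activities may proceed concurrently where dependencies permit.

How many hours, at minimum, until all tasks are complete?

18

Nothing blocks the build, so it runs from hour 0 to hour 5.
Unit testing cannot begin until the build (finishes hour 5). It runs from hour 5 to 5 + 2 = hour 7.
Canary rollout cannot begin until unit testing (finishes hour 7). It runs from hour 7 to 7 + 8 = hour 15.
The security scan cannot begin until unit testing (finishes hour 7). It runs from hour 7 to 7 + 2 = hour 9.
Integration testing cannot start until unit testing (finishes hour 7); the build (finishes hour 5, plus 1-hour gap → hour 6). The controlling bound is hour 7, so integration testing finishes at 7 + 7 = hour 14.
Load testing has to wait for integration testing (finishes hour 14); unit testing (finishes hour 7, plus 2-hour gap → hour 9). The latest of these is hour 14, so load testing runs hour 14 to 14 + 4 = hour 18.
All tasks are finished once the last one completes. Finish times: The build at 5, Unit testing at 7, Integration testing at 14, The security scan at 9, Canary rollout at 15, Load testing at 18. The latest is hour 18.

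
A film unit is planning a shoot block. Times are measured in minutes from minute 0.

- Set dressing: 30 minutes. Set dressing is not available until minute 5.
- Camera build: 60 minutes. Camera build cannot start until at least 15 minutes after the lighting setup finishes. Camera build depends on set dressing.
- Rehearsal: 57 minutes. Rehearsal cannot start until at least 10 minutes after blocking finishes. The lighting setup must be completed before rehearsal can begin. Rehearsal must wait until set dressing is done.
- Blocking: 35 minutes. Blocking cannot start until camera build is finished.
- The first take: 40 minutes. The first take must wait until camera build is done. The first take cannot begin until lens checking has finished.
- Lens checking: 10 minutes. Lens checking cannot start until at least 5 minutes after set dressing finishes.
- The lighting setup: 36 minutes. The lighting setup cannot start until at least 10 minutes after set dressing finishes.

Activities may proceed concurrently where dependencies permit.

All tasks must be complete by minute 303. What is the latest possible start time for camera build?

Nothing follows rehearsal; the deadline of minute 303 is its only limit. It must start by 303 − 57 = minute 246.
Blocking has to be done before rehearsal (must start by minute 246, minus 10-minute gap → minute 236). That means finishing by minute 236, i.e. starting by 236 − 35 = minute 201.
The first take has no dependents, so it just needs to finish by minute 303. Starting by 303 − 40 = minute 263 achieves that.
Camera build feeds blocking (must start by minute 201); the first take (must start by minute 263). Taking the minimum, camera build must finish by minute 201 and start by 201 − 60 = minute 141.

141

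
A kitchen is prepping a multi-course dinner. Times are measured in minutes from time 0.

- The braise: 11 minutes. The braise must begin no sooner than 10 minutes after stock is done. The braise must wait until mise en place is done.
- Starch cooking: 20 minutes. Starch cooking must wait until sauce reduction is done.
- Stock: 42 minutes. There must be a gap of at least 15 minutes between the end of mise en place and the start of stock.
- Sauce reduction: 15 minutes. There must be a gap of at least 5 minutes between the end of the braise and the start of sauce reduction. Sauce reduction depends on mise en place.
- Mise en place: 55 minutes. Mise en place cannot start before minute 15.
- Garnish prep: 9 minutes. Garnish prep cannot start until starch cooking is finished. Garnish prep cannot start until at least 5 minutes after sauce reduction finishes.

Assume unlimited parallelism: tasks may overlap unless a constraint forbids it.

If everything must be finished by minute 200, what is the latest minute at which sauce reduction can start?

Garnish prep must finish by minute 200; it takes 9 minutes, so it must start by 200 − 9 = minute 191.
Starch cooking has to be done before garnish prep (must start by minute 191). That means finishing by minute 191, i.e. starting by 191 − 20 = minute 171.
Sauce reduction must finish in time for starch cooking (must start by minute 171); garnish prep (must start by minute 191, minus 5-minute gap → minute 186). The tightest is minute 171, so sauce reduction must start by 171 − 15 = minute 156.

156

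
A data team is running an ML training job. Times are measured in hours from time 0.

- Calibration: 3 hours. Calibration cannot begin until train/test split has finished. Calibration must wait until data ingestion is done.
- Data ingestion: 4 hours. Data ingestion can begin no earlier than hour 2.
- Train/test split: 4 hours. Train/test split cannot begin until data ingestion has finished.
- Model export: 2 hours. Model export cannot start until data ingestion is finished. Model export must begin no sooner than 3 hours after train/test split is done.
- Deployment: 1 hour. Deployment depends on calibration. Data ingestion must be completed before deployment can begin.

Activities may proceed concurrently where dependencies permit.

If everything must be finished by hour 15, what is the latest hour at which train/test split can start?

Nothing follows deployment; the deadline of hour 15 is its only limit. It must start by 15 − 1 = hour 14.
Calibration has to be done before deployment (must start by hour 14). That means finishing by hour 14, i.e. starting by 14 − 3 = hour 11.
To finish by hour 15, model export (duration 2) must start no later than hour 13.
Train/test split feeds calibration (must start by hour 11); model export (must start by hour 13, minus 3-hour gap → hour 10). Taking the minimum, train/test split must finish by hour 10 and start by 10 − 4 = hour 6.

6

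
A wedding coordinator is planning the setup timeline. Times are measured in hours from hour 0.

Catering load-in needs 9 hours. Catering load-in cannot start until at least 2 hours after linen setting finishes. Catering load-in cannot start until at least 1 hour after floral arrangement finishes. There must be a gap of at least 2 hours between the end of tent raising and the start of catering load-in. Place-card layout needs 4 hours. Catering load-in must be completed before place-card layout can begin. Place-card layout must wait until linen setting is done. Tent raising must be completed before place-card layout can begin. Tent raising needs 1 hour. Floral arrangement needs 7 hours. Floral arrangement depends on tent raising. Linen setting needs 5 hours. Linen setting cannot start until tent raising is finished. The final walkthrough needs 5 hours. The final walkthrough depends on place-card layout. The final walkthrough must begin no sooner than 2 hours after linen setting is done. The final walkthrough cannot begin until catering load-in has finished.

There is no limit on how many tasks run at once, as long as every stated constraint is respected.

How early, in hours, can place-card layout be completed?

22

Nothing blocks tent raising, so it runs from hour 0 to hour 1.
Floral arrangement waits on tent raising (finishes hour 1), so it starts at hour 1 and finishes at 1 + 7 = hour 8.
Linen setting waits on tent raising (finishes hour 1), so it starts at hour 1 and finishes at 1 + 5 = hour 6.
For catering load-in: linen setting (finishes hour 6, plus 2-hour gap → hour 8); floral arrangement (finishes hour 8, plus 1-hour gap → hour 9); tent raising (finishes hour 1, plus 2-hour gap → hour 3). Taking the maximum gives a start of hour 9, and it finishes at 9 + 9 = hour 18.
Place-card layout needs all of catering load-in (finishes hour 18); linen setting (finishes hour 6); tent raising (finishes hour 1). That puts its earliest start at hour 18; it finishes at 18 + 4 = hour 22.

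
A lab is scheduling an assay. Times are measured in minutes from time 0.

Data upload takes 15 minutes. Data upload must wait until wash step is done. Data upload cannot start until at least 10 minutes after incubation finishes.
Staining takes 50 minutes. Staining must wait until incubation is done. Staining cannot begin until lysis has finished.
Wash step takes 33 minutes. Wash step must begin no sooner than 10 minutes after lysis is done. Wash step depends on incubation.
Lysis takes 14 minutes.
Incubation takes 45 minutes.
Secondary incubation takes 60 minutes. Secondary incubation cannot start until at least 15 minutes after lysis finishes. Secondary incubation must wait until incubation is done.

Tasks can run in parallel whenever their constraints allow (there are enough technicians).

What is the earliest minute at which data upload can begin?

78

Incubation can start immediately at minute 0; it finishes at minute 45.
Lysis can start immediately at minute 0; it finishes at minute 14.
Wash step cannot start until lysis (finishes minute 14, plus 10-minute gap → minute 24); incubation (finishes minute 45). The controlling bound is minute 45, so wash step finishes at 45 + 33 = minute 78.
Data upload waits on wash step (finishes minute 78); incubation (finishes minute 45, plus 10-minute gap → minute 55). The latest of these is minute 78, which is the earliest data upload can start.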